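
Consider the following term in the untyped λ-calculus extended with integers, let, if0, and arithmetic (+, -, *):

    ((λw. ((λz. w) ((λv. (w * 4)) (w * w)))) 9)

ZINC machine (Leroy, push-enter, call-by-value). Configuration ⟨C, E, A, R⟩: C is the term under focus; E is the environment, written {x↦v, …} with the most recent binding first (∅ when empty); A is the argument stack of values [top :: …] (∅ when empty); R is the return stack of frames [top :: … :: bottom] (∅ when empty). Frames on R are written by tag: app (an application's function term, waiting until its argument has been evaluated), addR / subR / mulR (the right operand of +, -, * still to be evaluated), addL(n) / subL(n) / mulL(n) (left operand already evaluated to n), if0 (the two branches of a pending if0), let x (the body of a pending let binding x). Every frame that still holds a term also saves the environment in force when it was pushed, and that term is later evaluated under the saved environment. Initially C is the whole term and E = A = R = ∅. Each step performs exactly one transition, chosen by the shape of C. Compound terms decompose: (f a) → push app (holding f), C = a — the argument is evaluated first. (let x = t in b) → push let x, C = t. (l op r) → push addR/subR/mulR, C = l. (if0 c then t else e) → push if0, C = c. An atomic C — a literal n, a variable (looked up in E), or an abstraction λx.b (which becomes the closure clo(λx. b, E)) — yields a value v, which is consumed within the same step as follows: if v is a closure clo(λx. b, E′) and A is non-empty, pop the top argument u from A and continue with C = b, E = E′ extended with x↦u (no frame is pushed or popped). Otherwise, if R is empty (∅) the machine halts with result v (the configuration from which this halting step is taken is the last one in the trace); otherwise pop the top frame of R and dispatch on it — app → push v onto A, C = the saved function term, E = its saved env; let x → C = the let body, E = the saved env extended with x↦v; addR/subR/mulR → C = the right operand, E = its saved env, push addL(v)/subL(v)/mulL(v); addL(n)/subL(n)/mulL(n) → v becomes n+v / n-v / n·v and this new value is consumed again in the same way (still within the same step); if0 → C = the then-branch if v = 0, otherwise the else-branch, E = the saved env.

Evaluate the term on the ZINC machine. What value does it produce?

Answer: 9

Machine steps:
[0] ⟨C=((λw. ((λz. w) ((λv. (w * 4)) (w * w)))) 9); E=∅; A=∅; R=∅⟩
[1] ⟨C=9; E=∅; A=∅; R=[app]⟩
[2] ⟨C=(λw. ((λz. w) ((λv. (w * 4)) (w * w)))); E=∅; A=[9]; R=∅⟩
[3] ⟨C=((λz. w) ((λv. (w * 4)) (w * w))); E={w↦9}; A=∅; R=∅⟩
[4] ⟨C=((λv. (w * 4)) (w * w)); E={w↦9}; A=∅; R=[app]⟩
[5] ⟨C=(w * w); E={w↦9}; A=∅; R=[app :: app]⟩
[6] ⟨C=w; E={w↦9}; A=∅; R=[mulR :: app :: app]⟩
[7] ⟨C=w; E={w↦9}; A=∅; R=[mulL(9) :: app :: app]⟩
[8] ⟨C=(λv. (w * 4)); E={w↦9}; A=[81]; R=[app]⟩
[9] ⟨C=(w * 4); E={v↦81, w↦9}; A=∅; R=[app]⟩
[10] ⟨C=w; E={v↦81, w↦9}; A=∅; R=[mulR :: app]⟩
[11] ⟨C=4; E={v↦81, w↦9}; A=∅; R=[mulL(9) :: app]⟩
[12] ⟨C=(λz. w); E={w↦9}; A=[36]; R=∅⟩
[13] ⟨C=w; E={z↦36, w↦9}; A=∅; R=∅⟩
→ final value 9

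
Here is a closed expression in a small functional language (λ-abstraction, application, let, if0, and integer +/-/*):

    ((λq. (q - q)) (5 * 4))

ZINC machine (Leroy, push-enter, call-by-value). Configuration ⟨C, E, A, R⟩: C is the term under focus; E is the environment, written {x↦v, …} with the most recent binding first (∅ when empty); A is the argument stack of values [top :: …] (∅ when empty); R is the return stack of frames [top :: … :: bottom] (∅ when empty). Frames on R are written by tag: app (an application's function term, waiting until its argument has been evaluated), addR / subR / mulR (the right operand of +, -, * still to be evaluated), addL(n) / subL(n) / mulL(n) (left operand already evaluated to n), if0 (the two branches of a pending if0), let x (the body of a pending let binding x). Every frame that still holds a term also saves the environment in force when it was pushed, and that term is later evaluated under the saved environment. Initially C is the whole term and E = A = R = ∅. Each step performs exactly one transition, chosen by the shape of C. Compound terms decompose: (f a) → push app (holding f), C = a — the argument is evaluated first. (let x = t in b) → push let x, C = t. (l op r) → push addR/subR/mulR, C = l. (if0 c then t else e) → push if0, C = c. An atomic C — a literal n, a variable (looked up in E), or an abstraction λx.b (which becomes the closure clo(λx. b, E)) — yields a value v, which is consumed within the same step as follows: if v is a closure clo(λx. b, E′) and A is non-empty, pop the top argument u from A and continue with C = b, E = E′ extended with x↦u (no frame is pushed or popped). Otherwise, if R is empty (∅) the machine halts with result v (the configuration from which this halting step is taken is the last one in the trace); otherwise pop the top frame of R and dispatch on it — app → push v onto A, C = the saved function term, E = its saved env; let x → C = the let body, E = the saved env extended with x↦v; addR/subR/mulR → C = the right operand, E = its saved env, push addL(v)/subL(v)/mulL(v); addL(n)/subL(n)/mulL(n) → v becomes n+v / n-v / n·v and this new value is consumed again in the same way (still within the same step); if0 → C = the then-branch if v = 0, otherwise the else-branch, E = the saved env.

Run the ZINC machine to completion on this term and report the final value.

t=0: ⟨C=((λq. (q - q)) (5 * 4)); E=∅; A=∅; R=∅⟩
t=1: ⟨C=(5 * 4); E=∅; A=∅; R=[app]⟩
t=2: ⟨C=5; E=∅; A=∅; R=[mulR :: app]⟩
t=3: ⟨C=4; E=∅; A=∅; R=[mulL(5) :: app]⟩
t=4: ⟨C=(λq. (q - q)); E=∅; A=[20]; R=∅⟩
t=5: ⟨C=(q - q); E={q↦20}; A=∅; R=∅⟩
t=6: ⟨C=q; E={q↦20}; A=∅; R=[subR]⟩
t=7: ⟨C=q; E={q↦20}; A=∅; R=[subL(20)]⟩
→ final value 0

Answer: 0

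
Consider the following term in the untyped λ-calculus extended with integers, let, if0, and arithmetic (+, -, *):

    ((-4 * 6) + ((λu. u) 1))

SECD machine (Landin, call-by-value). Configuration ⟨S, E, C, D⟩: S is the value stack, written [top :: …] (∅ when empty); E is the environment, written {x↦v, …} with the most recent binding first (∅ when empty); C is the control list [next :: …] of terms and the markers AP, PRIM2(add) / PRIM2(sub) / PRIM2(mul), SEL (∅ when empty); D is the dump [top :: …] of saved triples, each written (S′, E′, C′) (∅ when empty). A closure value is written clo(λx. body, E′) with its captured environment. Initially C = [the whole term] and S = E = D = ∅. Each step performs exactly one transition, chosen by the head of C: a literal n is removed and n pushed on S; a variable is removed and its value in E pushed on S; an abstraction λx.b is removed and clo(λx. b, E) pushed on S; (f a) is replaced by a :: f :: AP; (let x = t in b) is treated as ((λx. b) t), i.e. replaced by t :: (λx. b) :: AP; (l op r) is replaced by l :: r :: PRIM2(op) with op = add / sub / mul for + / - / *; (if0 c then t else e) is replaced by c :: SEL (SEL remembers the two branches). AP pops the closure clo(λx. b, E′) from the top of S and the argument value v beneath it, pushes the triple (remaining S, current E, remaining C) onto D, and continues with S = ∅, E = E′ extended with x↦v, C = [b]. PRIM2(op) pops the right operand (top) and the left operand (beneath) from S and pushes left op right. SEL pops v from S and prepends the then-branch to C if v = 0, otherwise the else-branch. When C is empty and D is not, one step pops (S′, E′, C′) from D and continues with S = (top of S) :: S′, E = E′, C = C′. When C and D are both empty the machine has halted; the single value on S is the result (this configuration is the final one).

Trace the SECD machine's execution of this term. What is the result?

Answer: -23

Derivation:
[0] ⟨S=∅; E=∅; C=[((-4 * 6) + ((λu. u) 1))]; D=∅⟩
[1] ⟨S=∅; E=∅; C=[(-4 * 6) :: ((λu. u) 1) :: PRIM2(add)]; D=∅⟩
[2] ⟨S=∅; E=∅; C=[-4 :: 6 :: PRIM2(mul) :: ((λu. u) 1) :: PRIM2(add)]; D=∅⟩
[3] ⟨S=[-4]; E=∅; C=[6 :: PRIM2(mul) :: ((λu. u) 1) :: PRIM2(add)]; D=∅⟩
[4] ⟨S=[6 :: -4]; E=∅; C=[PRIM2(mul) :: ((λu. u) 1) :: PRIM2(add)]; D=∅⟩
[5] ⟨S=[-24]; E=∅; C=[((λu. u) 1) :: PRIM2(add)]; D=∅⟩
[6] ⟨S=[-24]; E=∅; C=[1 :: (λu. u) :: AP :: PRIM2(add)]; D=∅⟩
[7] ⟨S=[1 :: -24]; E=∅; C=[(λu. u) :: AP :: PRIM2(add)]; D=∅⟩
[8] ⟨S=[clo(λu. u, ∅) :: 1 :: -24]; E=∅; C=[AP :: PRIM2(add)]; D=∅⟩
[9] ⟨S=∅; E={u↦1}; C=[u]; D=[([-24], ∅, [PRIM2(add)])]⟩
[10] ⟨S=[1]; E={u↦1}; C=∅; D=[([-24], ∅, [PRIM2(add)])]⟩
[11] ⟨S=[1 :: -24]; E=∅; C=[PRIM2(add)]; D=∅⟩
[12] ⟨S=[-23]; E=∅; C=∅; D=∅⟩
→ final value -23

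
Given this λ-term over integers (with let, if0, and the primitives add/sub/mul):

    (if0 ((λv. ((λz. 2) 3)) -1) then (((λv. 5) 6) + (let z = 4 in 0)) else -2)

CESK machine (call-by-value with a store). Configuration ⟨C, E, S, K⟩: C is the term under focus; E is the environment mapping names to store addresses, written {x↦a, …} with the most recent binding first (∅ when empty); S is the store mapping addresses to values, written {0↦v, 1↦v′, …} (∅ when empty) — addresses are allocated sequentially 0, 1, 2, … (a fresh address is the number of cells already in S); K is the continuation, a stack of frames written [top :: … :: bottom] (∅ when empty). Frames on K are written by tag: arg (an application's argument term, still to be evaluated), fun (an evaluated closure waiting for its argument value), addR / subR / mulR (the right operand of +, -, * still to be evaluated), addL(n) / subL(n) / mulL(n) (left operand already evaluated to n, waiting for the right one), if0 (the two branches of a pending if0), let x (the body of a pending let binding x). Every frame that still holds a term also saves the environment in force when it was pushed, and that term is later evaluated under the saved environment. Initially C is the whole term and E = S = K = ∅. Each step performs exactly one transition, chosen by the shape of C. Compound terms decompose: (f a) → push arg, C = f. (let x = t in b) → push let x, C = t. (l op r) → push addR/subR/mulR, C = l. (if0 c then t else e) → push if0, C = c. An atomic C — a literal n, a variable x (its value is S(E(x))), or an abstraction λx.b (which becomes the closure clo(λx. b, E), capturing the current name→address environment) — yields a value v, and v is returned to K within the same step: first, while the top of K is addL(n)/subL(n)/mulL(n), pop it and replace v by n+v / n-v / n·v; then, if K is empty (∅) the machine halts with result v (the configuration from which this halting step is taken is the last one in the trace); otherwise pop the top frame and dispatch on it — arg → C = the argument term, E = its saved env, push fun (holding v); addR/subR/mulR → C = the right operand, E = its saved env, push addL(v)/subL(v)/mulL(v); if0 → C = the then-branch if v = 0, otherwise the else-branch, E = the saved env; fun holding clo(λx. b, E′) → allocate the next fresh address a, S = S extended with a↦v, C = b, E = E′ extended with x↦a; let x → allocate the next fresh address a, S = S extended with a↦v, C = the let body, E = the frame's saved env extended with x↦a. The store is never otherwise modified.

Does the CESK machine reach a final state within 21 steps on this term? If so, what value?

Answer: -2

Execution trace:
t=0: [C=(if0 ((λv. ((λz. 2) 3)) -1) then (((λv. 5) 6) + (let z = 4 in 0)) else -2) | E=∅ | S=∅ | K=∅]
t=1: [C=((λv. ((λz. 2) 3)) -1) | E=∅ | S=∅ | K=[if0]]
t=2: [C=(λv. ((λz. 2) 3)) | E=∅ | S=∅ | K=[arg :: if0]]
t=3: [C=-1 | E=∅ | S=∅ | K=[fun :: if0]]
t=4: [C=((λz. 2) 3) | E={v↦0} | S={0↦-1} | K=[if0]]
t=5: [C=(λz. 2) | E={v↦0} | S={0↦-1} | K=[arg :: if0]]
t=6: [C=3 | E={v↦0} | S={0↦-1} | K=[fun :: if0]]
t=7: [C=2 | E={z↦1, v↦0} | S={0↦-1, 1↦3} | K=[if0]]
t=8: [C=-2 | E=∅ | S={0↦-1, 1↦3} | K=∅]
→ final value -2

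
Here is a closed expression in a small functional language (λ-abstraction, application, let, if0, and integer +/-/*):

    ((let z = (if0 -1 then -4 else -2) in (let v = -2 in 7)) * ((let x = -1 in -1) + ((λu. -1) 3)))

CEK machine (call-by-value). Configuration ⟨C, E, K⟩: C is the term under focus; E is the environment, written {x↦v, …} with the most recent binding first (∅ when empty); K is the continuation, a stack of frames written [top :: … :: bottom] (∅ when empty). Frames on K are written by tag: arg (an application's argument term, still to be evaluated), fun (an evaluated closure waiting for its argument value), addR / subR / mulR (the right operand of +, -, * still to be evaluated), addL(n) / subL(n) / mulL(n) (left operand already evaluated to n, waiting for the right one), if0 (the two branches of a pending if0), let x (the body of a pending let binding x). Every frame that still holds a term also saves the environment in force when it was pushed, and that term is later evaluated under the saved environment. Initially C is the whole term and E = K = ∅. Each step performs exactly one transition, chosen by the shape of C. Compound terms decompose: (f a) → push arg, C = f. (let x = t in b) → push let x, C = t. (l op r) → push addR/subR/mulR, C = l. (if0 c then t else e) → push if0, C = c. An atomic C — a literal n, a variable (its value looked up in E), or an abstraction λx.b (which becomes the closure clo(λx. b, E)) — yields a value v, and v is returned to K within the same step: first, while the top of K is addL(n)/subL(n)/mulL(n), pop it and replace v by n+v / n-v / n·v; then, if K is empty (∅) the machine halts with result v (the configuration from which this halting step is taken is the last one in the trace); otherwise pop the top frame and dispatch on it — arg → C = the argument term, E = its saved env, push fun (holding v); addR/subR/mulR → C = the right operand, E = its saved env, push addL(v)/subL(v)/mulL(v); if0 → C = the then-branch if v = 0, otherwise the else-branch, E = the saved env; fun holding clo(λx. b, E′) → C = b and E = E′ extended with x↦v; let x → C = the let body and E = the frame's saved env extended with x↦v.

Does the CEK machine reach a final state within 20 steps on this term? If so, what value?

Answer: -14

Machine steps:
[0] [C=((let z = (if0 -1 then -4 else -2) in (let v = -2 in 7)) * ((let x = -1 in -1) + ((λu. -1) 3))) | E=∅ | K=∅]
[1] [C=(let z = (if0 -1 then -4 else -2) in (let v = -2 in 7)) | E=∅ | K=[mulR]]
[2] [C=(if0 -1 then -4 else -2) | E=∅ | K=[let z :: mulR]]
[3] [C=-1 | E=∅ | K=[if0 :: let z :: mulR]]
[4] [C=-2 | E=∅ | K=[let z :: mulR]]
[5] [C=(let v = -2 in 7) | E={z↦-2} | K=[mulR]]
[6] [C=-2 | E={z↦-2} | K=[let v :: mulR]]
[7] [C=7 | E={v↦-2, z↦-2} | K=[mulR]]
[8] [C=((let x = -1 in -1) + ((λu. -1) 3)) | E=∅ | K=[mulL(7)]]
[9] [C=(let x = -1 in -1) | E=∅ | K=[addR :: mulL(7)]]
[10] [C=-1 | E=∅ | K=[let x :: addR :: mulL(7)]]
[11] [C=-1 | E={x↦-1} | K=[addR :: mulL(7)]]
[12] [C=((λu. -1) 3) | E=∅ | K=[addL(-1) :: mulL(7)]]
[13] [C=(λu. -1) | E=∅ | K=[arg :: addL(-1) :: mulL(7)]]
[14] [C=3 | E=∅ | K=[fun :: addL(-1) :: mulL(7)]]
[15] [C=-1 | E={u↦3} | K=[addL(-1) :: mulL(7)]]
→ final value -14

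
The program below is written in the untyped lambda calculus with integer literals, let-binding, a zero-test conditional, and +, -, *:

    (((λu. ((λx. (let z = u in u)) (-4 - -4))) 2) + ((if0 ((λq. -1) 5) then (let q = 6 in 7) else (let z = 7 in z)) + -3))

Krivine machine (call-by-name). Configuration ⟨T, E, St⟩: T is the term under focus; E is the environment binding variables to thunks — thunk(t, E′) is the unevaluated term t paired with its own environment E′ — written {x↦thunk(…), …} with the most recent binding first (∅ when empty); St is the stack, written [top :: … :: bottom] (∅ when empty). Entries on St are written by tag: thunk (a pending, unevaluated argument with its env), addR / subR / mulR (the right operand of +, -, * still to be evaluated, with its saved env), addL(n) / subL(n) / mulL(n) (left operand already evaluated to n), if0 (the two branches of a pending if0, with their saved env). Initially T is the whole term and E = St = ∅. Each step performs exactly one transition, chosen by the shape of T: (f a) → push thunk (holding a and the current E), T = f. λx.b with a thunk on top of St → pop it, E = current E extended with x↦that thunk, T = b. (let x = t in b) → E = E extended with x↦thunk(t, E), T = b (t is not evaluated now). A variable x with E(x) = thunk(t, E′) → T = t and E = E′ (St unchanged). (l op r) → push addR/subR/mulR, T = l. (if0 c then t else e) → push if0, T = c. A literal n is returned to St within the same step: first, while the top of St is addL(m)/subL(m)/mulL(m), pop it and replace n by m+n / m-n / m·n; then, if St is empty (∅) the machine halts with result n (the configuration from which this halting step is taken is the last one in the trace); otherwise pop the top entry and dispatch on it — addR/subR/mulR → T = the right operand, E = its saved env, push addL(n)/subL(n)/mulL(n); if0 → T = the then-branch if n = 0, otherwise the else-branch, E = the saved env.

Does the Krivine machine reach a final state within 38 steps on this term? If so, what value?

Answer: 6

Machine steps:
t=0: ⟨T=(((λu. ((λx. (let z = u in u)) (-4 - -4))) 2) + ((if0 ((λq. -1) 5) then (let q = 6 in 7) else (let z = 7 in z)) + -3)); E=∅; St=∅⟩
t=1: ⟨T=((λu. ((λx. (let z = u in u)) (-4 - -4))) 2); E=∅; St=[addR]⟩
t=2: ⟨T=(λu. ((λx. (let z = u in u)) (-4 - -4))); E=∅; St=[thunk :: addR]⟩
t=3: ⟨T=((λx. (let z = u in u)) (-4 - -4)); E={u↦thunk(2, ∅)}; St=[addR]⟩
t=4: ⟨T=(λx. (let z = u in u)); E={u↦thunk(2, ∅)}; St=[thunk :: addR]⟩
t=5: ⟨T=(let z = u in u); E={x↦thunk((-4 - -4), {u↦thunk(2, ∅)}), u↦thunk(2, ∅)}; St=[addR]⟩
t=6: ⟨T=u; E={z↦thunk(u, {x↦thunk((-4 - -4), {u↦thunk(2, ∅)}), u↦thunk(2, ∅)}), x↦thunk((-4 - -4), {u↦thunk(2, ∅)}), u↦thunk(2, ∅)}; St=[addR]⟩
t=7: ⟨T=2; E=∅; St=[addR]⟩
t=8: ⟨T=((if0 ((λq. -1) 5) then (let q = 6 in 7) else (let z = 7 in z)) + -3); E=∅; St=[addL(2)]⟩
t=9: ⟨T=(if0 ((λq. -1) 5) then (let q = 6 in 7) else (let z = 7 in z)); E=∅; St=[addR :: addL(2)]⟩
t=10: ⟨T=((λq. -1) 5); E=∅; St=[if0 :: addR :: addL(2)]⟩
t=11: ⟨T=(λq. -1); E=∅; St=[thunk :: if0 :: addR :: addL(2)]⟩
t=12: ⟨T=-1; E={q↦thunk(5, ∅)}; St=[if0 :: addR :: addL(2)]⟩
t=13: ⟨T=(let z = 7 in z); E=∅; St=[addR :: addL(2)]⟩
t=14: ⟨T=z; E={z↦thunk(7, ∅)}; St=[addR :: addL(2)]⟩
t=15: ⟨T=7; E=∅; St=[addR :: addL(2)]⟩
t=16: ⟨T=-3; E=∅; St=[addL(7) :: addL(2)]⟩
→ final value 6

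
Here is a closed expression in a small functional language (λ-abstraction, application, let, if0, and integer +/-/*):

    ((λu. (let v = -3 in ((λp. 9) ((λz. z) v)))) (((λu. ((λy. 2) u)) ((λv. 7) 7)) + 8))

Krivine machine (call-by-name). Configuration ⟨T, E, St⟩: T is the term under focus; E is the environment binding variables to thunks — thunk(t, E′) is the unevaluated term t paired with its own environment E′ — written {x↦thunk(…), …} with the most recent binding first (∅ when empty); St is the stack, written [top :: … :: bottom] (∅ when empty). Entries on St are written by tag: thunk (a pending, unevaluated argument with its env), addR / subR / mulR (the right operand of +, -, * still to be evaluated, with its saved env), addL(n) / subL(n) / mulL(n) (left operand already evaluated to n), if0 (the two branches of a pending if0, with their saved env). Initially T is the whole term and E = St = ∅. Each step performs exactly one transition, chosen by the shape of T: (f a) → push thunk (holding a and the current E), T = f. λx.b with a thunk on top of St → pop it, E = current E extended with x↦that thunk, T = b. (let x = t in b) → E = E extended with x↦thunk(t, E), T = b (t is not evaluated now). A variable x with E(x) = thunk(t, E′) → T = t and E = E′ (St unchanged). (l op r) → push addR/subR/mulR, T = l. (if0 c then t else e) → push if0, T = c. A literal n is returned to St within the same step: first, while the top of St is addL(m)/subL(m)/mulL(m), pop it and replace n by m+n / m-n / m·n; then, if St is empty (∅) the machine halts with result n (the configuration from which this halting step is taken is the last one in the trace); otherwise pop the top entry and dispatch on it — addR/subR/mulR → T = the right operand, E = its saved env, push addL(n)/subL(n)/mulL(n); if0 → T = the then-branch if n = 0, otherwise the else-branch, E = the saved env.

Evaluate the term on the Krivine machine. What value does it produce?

Answer: 9

Derivation:
t=0: <T=((λu. (let v = -3 in ((λp. 9) ((λz. z) v)))) (((λu. ((λy. 2) u)) ((λv. 7) 7)) + 8)), E=∅, St=∅>
t=1: <T=(λu. (let v = -3 in ((λp. 9) ((λz. z) v)))), E=∅, St=[thunk]>
t=2: <T=(let v = -3 in ((λp. 9) ((λz. z) v))), E={u↦thunk((((λu. ((λy. 2) u)) ((λv. 7) 7)) + 8), ∅)}, St=∅>
t=3: <T=((λp. 9) ((λz. z) v)), E={v↦thunk(-3, {u↦thunk((((λu. ((λy. 2) u)) ((λv. 7) 7)) + 8), ∅)}), u↦thunk((((λu. ((λy. 2) u)) ((λv. 7) 7)) + 8), ∅)}, St=∅>
t=4: <T=(λp. 9), E={v↦thunk(-3, {u↦thunk((((λu. ((λy. 2) u)) ((λv. 7) 7)) + 8), ∅)}), u↦thunk((((λu. ((λy. 2) u)) ((λv. 7) 7)) + 8), ∅)}, St=[thunk]>
t=5: <T=9, E={p↦thunk(((λz. z) v), {v↦thunk(-3, {u↦thunk((((λu. ((λy. 2) u)) ((λv. 7) 7)) + 8), ∅)}), u↦thunk((((λu. ((λy. 2) u)) ((λv. 7) 7)) + 8), ∅)}), v↦thunk(-3, {u↦thunk((((λu. ((λy. 2) u)) ((λv. 7) 7)) + 8), ∅)}), u↦thunk((((λu. ((λy. 2) u)) ((λv. 7) 7)) + 8), ∅)}, St=∅>
→ final value 9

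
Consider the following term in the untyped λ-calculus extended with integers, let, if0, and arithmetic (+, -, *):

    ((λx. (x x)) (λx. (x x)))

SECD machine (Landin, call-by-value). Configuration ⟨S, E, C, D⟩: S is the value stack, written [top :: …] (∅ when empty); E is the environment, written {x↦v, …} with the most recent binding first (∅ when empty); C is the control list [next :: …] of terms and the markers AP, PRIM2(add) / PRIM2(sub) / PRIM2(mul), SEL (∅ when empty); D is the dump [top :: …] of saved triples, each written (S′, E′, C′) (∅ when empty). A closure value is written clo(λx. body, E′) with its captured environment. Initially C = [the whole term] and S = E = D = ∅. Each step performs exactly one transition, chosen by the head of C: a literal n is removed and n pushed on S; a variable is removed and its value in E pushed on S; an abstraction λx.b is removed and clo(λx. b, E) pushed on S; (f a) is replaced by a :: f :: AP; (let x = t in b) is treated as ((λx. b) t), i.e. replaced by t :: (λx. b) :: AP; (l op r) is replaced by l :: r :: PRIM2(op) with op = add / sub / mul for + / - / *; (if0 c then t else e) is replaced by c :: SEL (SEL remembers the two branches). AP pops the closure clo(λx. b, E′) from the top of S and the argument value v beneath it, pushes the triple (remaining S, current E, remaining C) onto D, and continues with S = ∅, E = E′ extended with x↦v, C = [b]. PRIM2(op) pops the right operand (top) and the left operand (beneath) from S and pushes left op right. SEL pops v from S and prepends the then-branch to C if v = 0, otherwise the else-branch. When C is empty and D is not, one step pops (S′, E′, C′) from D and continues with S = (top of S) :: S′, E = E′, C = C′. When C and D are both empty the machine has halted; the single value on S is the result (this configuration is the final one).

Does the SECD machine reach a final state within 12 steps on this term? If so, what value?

Answer: DIVERGES (no final state within 12 steps)

Machine steps:
t=0: [S=∅ | E=∅ | C=[((λx. (x x)) (λx. (x x)))] | D=∅]
t=1: [S=∅ | E=∅ | C=[(λx. (x x)) :: (λx. (x x)) :: AP] | D=∅]
t=2: [S=[clo(λx. (x x), ∅)] | E=∅ | C=[(λx. (x x)) :: AP] | D=∅]
t=3: [S=[clo(λx. (x x), ∅) :: clo(λx. (x x), ∅)] | E=∅ | C=[AP] | D=∅]
t=4: [S=∅ | E={x↦clo(λx. (x x), ∅)} | C=[(x x)] | D=[(∅, ∅, ∅)]]
t=5: [S=∅ | E={x↦clo(λx. (x x), ∅)} | C=[x :: x :: AP] | D=[(∅, ∅, ∅)]]
t=6: [S=[clo(λx. (x x), ∅)] | E={x↦clo(λx. (x x), ∅)} | C=[x :: AP] | D=[(∅, ∅, ∅)]]
t=7: [S=[clo(λx. (x x), ∅) :: clo(λx. (x x), ∅)] | E={x↦clo(λx. (x x), ∅)} | C=[AP] | D=[(∅, ∅, ∅)]]
t=8: [S=∅ | E={x↦clo(λx. (x x), ∅)} | C=[(x x)] | D=[(∅, {x↦clo(λx. (x x), ∅)}, ∅) :: (∅, ∅, ∅)]]
t=9: [S=∅ | E={x↦clo(λx. (x x), ∅)} | C=[x :: x :: AP] | D=[(∅, {x↦clo(λx. (x x), ∅)}, ∅) :: (∅, ∅, ∅)]]
t=10: [S=[clo(λx. (x x), ∅)] | E={x↦clo(λx. (x x), ∅)} | C=[x :: AP] | D=[(∅, {x↦clo(λx. (x x), ∅)}, ∅) :: (∅, ∅, ∅)]]
t=11: [S=[clo(λx. (x x), ∅) :: clo(λx. (x x), ∅)] | E={x↦clo(λx. (x x), ∅)} | C=[AP] | D=[(∅, {x↦clo(λx. (x x), ∅)}, ∅) :: (∅, ∅, ∅)]]
t=12: [S=∅ | E={x↦clo(λx. (x x), ∅)} | C=[(x x)] | D=[(∅, {x↦clo(λx. (x x), ∅)}, ∅) :: (∅, {x↦clo(λx. (x x), ∅)}, ∅) :: (∅, ∅, ∅)]]
→ 12 transitions taken and the configuration is still not final: no result within 12 steps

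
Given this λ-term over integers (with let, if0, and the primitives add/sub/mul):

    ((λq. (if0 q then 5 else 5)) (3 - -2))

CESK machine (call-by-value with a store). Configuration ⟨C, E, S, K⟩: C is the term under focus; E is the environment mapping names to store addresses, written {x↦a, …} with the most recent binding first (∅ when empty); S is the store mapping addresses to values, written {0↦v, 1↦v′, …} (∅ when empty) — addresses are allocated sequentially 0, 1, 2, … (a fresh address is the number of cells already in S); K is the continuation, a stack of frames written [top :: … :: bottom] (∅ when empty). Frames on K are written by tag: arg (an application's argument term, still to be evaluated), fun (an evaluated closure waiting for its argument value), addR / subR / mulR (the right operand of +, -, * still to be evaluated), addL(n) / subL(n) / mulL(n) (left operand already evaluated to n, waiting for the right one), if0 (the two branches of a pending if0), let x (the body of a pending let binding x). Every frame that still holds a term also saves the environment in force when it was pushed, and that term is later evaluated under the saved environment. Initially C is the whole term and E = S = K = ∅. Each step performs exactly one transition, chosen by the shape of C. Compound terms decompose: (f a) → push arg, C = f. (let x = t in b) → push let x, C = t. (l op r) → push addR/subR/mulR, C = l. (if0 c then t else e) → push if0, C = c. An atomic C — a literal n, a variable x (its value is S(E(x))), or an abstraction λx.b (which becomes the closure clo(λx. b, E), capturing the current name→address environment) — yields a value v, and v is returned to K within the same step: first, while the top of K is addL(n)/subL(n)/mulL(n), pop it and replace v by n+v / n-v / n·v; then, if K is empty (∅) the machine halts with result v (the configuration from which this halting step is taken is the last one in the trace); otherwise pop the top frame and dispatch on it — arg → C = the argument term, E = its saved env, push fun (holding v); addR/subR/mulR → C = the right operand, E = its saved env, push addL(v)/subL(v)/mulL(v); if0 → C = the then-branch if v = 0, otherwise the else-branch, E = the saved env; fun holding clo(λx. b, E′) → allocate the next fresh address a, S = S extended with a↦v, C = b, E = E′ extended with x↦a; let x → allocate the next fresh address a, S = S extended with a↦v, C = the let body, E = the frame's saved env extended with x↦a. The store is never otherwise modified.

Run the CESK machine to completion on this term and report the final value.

Answer: 5

Execution trace:
0. [C=((λq. (if0 q then 5 else 5)) (3 - -2)) | E=∅ | S=∅ | K=∅]
1. [C=(λq. (if0 q then 5 else 5)) | E=∅ | S=∅ | K=[arg]]
2. [C=(3 - -2) | E=∅ | S=∅ | K=[fun]]
3. [C=3 | E=∅ | S=∅ | K=[subR :: fun]]
4. [C=-2 | E=∅ | S=∅ | K=[subL(3) :: fun]]
5. [C=(if0 q then 5 else 5) | E={q↦0} | S={0↦5} | K=∅]
6. [C=q | E={q↦0} | S={0↦5} | K=[if0]]
7. [C=5 | E={q↦0} | S={0↦5} | K=∅]
→ final value 5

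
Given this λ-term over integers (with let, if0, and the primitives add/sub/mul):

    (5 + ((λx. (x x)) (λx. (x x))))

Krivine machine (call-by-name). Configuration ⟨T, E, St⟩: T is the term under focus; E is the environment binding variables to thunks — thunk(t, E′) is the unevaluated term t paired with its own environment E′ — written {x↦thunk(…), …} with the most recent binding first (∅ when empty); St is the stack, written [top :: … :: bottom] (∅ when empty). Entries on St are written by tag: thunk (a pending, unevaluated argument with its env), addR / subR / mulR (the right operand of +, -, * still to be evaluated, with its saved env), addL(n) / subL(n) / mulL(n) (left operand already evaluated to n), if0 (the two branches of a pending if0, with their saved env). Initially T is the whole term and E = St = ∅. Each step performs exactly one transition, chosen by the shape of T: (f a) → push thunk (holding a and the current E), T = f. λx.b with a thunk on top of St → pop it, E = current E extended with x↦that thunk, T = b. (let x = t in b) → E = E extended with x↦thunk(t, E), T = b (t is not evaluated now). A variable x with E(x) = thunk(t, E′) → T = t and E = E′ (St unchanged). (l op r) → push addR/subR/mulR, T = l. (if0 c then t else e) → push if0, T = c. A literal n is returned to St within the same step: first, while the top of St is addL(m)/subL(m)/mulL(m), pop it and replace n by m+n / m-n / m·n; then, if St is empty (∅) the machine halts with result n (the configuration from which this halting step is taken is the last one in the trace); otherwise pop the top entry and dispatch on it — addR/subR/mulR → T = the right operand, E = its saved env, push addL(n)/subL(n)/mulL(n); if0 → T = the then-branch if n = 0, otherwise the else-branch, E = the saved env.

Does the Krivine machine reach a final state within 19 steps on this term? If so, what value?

Answer: DIVERGES (no final state within 19 steps)

Execution trace:
step 0: <T=(5 + ((λx. (x x)) (λx. (x x)))), E=∅, St=∅>
step 1: <T=5, E=∅, St=[addR]>
step 2: <T=((λx. (x x)) (λx. (x x))), E=∅, St=[addL(5)]>
step 3: <T=(λx. (x x)), E=∅, St=[thunk :: addL(5)]>
step 4: <T=(x x), E={x↦thunk((λx. (x x)), ∅)}, St=[addL(5)]>
step 5: <T=x, E={x↦thunk((λx. (x x)), ∅)}, St=[thunk :: addL(5)]>
step 6: <T=(λx. (x x)), E=∅, St=[thunk :: addL(5)]>
step 7: <T=(x x), E={x↦thunk(x, {x↦thunk((λx. (x x)), ∅)})}, St=[addL(5)]>
step 8: <T=x, E={x↦thunk(x, {x↦thunk((λx. (x x)), ∅)})}, St=[thunk :: addL(5)]>
step 9: <T=x, E={x↦thunk((λx. (x x)), ∅)}, St=[thunk :: addL(5)]>
step 10: <T=(λx. (x x)), E=∅, St=[thunk :: addL(5)]>
step 11: <T=(x x), E={x↦thunk(x, {x↦thunk(x, {x↦thunk((λx. (x x)), ∅)})})}, St=[addL(5)]>
step 12: <T=x, E={x↦thunk(x, {x↦thunk(x, {x↦thunk((λx. (x x)), ∅)})})}, St=[thunk :: addL(5)]>
step 13: <T=x, E={x↦thunk(x, {x↦thunk((λx. (x x)), ∅)})}, St=[thunk :: addL(5)]>
step 14: <T=x, E={x↦thunk((λx. (x x)), ∅)}, St=[thunk :: addL(5)]>
step 15: <T=(λx. (x x)), E=∅, St=[thunk :: addL(5)]>
step 16: <T=(x x), E={x↦thunk(x, {x↦thunk(x, {x↦thunk(x, {x↦thunk((λx. (x x)), ∅)})})})}, St=[addL(5)]>
step 17: <T=x, E={x↦thunk(x, {x↦thunk(x, {x↦thunk(x, {x↦thunk((λx. (x x)), ∅)})})})}, St=[thunk :: addL(5)]>
step 18: <T=x, E={x↦thunk(x, {x↦thunk(x, {x↦thunk((λx. (x x)), ∅)})})}, St=[thunk :: addL(5)]>
step 19: <T=x, E={x↦thunk(x, {x↦thunk((λx. (x x)), ∅)})}, St=[thunk :: addL(5)]>
→ 19 transitions taken and the configuration is still not final: no result within 19 steps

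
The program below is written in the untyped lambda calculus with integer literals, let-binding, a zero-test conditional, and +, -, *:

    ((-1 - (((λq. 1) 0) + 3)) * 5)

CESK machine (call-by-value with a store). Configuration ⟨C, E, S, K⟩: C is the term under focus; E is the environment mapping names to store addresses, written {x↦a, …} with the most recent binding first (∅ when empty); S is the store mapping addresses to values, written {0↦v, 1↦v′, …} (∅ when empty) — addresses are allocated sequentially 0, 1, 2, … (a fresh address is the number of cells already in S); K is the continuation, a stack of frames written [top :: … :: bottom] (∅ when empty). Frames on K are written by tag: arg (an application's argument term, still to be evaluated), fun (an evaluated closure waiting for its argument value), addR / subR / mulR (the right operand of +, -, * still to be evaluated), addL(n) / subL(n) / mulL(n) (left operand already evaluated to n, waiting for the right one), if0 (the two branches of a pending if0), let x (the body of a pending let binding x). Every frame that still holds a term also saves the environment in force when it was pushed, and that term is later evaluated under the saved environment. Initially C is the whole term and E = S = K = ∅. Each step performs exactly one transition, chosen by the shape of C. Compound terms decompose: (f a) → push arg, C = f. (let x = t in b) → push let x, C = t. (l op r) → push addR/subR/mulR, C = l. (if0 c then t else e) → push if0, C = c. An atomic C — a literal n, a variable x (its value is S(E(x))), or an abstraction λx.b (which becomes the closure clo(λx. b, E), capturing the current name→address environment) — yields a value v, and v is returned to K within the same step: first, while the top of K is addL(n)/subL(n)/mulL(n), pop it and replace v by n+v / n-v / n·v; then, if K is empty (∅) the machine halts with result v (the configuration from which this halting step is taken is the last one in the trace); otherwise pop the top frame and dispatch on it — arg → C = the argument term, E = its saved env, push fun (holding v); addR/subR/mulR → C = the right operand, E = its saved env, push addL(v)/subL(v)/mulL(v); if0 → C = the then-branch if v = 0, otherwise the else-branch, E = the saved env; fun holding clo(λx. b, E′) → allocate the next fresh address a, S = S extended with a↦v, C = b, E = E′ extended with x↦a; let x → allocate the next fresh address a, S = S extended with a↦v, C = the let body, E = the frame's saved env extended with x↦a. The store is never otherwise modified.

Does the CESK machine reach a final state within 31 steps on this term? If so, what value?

t=0: <C=((-1 - (((λq. 1) 0) + 3)) * 5), E=∅, S=∅, K=∅>
t=1: <C=(-1 - (((λq. 1) 0) + 3)), E=∅, S=∅, K=[mulR]>
t=2: <C=-1, E=∅, S=∅, K=[subR :: mulR]>
t=3: <C=(((λq. 1) 0) + 3), E=∅, S=∅, K=[subL(-1) :: mulR]>
t=4: <C=((λq. 1) 0), E=∅, S=∅, K=[addR :: subL(-1) :: mulR]>
t=5: <C=(λq. 1), E=∅, S=∅, K=[arg :: addR :: subL(-1) :: mulR]>
t=6: <C=0, E=∅, S=∅, K=[fun :: addR :: subL(-1) :: mulR]>
t=7: <C=1, E={q↦0}, S={0↦0}, K=[addR :: subL(-1) :: mulR]>
t=8: <C=3, E=∅, S={0↦0}, K=[addL(1) :: subL(-1) :: mulR]>
t=9: <C=5, E=∅, S={0↦0}, K=[mulL(-5)]>
→ final value -25

Answer: -25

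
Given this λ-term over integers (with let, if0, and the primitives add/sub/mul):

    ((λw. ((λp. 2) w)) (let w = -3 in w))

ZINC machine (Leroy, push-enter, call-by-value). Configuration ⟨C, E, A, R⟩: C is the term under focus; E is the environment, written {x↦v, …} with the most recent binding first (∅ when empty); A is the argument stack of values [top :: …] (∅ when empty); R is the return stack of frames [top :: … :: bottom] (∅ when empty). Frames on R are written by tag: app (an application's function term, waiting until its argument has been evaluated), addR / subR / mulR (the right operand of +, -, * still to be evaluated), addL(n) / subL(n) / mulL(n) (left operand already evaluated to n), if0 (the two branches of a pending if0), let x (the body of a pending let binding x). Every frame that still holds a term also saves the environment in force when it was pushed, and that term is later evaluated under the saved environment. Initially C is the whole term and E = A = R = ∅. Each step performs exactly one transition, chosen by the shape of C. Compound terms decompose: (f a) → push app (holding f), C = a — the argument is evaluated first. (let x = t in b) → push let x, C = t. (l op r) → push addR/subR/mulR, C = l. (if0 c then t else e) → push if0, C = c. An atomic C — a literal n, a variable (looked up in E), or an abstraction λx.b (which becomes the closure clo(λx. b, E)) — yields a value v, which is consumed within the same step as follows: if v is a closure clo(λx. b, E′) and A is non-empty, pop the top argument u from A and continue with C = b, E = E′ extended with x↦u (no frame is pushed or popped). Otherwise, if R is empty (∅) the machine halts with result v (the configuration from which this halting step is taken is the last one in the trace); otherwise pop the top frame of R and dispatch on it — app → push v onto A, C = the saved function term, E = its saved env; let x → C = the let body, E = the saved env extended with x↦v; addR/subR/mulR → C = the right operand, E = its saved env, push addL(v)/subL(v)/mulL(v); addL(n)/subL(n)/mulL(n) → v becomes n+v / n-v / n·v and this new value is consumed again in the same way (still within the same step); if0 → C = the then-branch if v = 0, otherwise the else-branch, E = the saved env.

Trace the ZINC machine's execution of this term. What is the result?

Answer: 2

Machine steps:
[0] [C=((λw. ((λp. 2) w)) (let w = -3 in w)) | E=∅ | A=∅ | R=∅]
[1] [C=(let w = -3 in w) | E=∅ | A=∅ | R=[app]]
[2] [C=-3 | E=∅ | A=∅ | R=[let w :: app]]
[3] [C=w | E={w↦-3} | A=∅ | R=[app]]
[4] [C=(λw. ((λp. 2) w)) | E=∅ | A=[-3] | R=∅]
[5] [C=((λp. 2) w) | E={w↦-3} | A=∅ | R=∅]
[6] [C=w | E={w↦-3} | A=∅ | R=[app]]
[7] [C=(λp. 2) | E={w↦-3} | A=[-3] | R=∅]
[8] [C=2 | E={p↦-3, w↦-3} | A=∅ | R=∅]
→ final value 2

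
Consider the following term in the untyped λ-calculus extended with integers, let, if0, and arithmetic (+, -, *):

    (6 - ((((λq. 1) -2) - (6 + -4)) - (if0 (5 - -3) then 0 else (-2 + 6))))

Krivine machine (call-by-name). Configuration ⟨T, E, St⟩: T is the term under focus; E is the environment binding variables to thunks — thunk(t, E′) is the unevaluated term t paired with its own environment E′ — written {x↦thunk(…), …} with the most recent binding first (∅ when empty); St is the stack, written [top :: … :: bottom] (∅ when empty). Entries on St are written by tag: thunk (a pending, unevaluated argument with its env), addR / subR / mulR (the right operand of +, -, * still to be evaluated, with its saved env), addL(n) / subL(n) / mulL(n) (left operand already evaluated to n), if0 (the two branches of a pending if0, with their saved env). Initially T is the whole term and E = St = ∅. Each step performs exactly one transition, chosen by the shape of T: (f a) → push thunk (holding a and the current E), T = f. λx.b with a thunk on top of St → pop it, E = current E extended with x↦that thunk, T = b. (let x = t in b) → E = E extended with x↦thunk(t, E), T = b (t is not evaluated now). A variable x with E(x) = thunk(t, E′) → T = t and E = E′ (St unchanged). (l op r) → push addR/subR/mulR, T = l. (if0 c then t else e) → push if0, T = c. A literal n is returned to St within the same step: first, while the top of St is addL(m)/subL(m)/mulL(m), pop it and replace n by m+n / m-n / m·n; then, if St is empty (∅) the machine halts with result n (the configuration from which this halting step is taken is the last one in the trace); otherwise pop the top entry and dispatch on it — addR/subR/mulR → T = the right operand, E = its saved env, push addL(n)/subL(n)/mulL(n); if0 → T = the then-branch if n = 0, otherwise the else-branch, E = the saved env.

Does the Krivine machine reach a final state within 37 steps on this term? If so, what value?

Answer: 11

Derivation:
t=0: <T=(6 - ((((λq. 1) -2) - (6 + -4)) - (if0 (5 - -3) then 0 else (-2 + 6)))), E=∅, St=∅>
t=1: <T=6, E=∅, St=[subR]>
t=2: <T=((((λq. 1) -2) - (6 + -4)) - (if0 (5 - -3) then 0 else (-2 + 6))), E=∅, St=[subL(6)]>
t=3: <T=(((λq. 1) -2) - (6 + -4)), E=∅, St=[subR :: subL(6)]>
t=4: <T=((λq. 1) -2), E=∅, St=[subR :: subR :: subL(6)]>
t=5: <T=(λq. 1), E=∅, St=[thunk :: subR :: subR :: subL(6)]>
t=6: <T=1, E={q↦thunk(-2, ∅)}, St=[subR :: subR :: subL(6)]>
t=7: <T=(6 + -4), E=∅, St=[subL(1) :: subR :: subL(6)]>
t=8: <T=6, E=∅, St=[addR :: subL(1) :: subR :: subL(6)]>
t=9: <T=-4, E=∅, St=[addL(6) :: subL(1) :: subR :: subL(6)]>
t=10: <T=(if0 (5 - -3) then 0 else (-2 + 6)), E=∅, St=[subL(-1) :: subL(6)]>
t=11: <T=(5 - -3), E=∅, St=[if0 :: subL(-1) :: subL(6)]>
t=12: <T=5, E=∅, St=[subR :: if0 :: subL(-1) :: subL(6)]>
t=13: <T=-3, E=∅, St=[subL(5) :: if0 :: subL(-1) :: subL(6)]>
t=14: <T=(-2 + 6), E=∅, St=[subL(-1) :: subL(6)]>
t=15: <T=-2, E=∅, St=[addR :: subL(-1) :: subL(6)]>
t=16: <T=6, E=∅, St=[addL(-2) :: subL(-1) :: subL(6)]>
→ final value 11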